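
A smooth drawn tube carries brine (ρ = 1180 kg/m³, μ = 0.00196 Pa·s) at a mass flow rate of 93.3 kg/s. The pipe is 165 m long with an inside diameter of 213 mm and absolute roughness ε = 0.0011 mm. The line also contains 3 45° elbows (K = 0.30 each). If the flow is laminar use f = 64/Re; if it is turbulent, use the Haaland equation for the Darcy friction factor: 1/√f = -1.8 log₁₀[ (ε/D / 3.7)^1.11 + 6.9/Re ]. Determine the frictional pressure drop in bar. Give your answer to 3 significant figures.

ΔP ≈ 0.353 bar

A = πD²/4 = π(0.213)²/4 = 0.03563 m²; mean velocity V = ṁ/(ρA) = 93.3/(1180 · 0.03563) = 2.219 m/s.
Reynolds number Re = ρVD/μ = 1180 · 2.219 · 0.213 / 0.00196 = 2.845e+05.
Re > 4000 → turbulent. Relative roughness ε/D = 1.1e-06/0.213 = 5.16e-06. Haaland: 1/√f = -1.8 log₁₀[(5.16e-06/3.7)^1.11 + 6.9/2.845e+05] = -1.8 log₁₀[3.17e-07 + 2.42e-05] = 8.297, so f = 0.01452.
Total minor-loss coefficient ΣK = 3·0.3 = 0.9.
ΔP = [f·L/D + ΣK]·(ρV²/2) = [0.01452·165/0.213 + 0.9]·(1180·2.219²/2) = [11.25 + 0.9]·2905 = 3.53e+04 Pa.
ΔP = 3.53e+04 Pa = 0.353 bar.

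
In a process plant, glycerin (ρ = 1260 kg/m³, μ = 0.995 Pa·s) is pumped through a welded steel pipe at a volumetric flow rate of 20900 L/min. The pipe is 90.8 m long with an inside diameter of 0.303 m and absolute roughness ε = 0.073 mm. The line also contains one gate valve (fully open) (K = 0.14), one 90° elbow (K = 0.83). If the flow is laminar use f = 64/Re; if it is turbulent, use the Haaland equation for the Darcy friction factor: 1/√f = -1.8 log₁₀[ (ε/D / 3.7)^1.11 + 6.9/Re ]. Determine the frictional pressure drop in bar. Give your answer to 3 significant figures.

ΔP ≈ 1.66 bar

Q = 20900 L/min = 20900/60000 = 0.3483 m³/s.
Cross-sectional area A = πD²/4 = π(0.303)²/4 = 0.07211 m²; mean velocity V = Q/A = 0.3483/0.07211 = 4.831 m/s.
Reynolds number Re = ρVD/μ = 1260 · 4.831 · 0.303 / 0.995 = 1854.
Re < 2300 → laminar flow, so f = 64/Re = 64/1854 = 0.03453 (the turbulent correlation is not needed).
Total minor-loss coefficient ΣK = 1·0.14 + 1·0.83 = 0.97.
ΔP = [f·L/D + ΣK]·(ρV²/2) = [0.03453·90.8/0.303 + 0.97]·(1260·4.831²/2) = [10.35 + 0.97]·1.47e+04 = 1.664e+05 Pa.
ΔP = 1.664e+05 Pa = 1.66 bar.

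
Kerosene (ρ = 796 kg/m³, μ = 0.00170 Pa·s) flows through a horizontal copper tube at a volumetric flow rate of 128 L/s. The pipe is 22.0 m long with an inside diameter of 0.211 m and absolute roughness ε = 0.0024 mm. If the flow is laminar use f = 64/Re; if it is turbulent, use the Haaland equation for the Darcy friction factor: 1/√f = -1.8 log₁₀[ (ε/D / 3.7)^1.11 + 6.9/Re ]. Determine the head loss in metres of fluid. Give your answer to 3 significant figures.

h_f ≈ 0.994 m

Q = 128 L/s = 128/1000 = 0.128 m³/s.
Cross-sectional area A = πD²/4 = π(0.211)²/4 = 0.03497 m²; mean velocity V = Q/A = 0.128/0.03497 = 3.661 m/s.
Reynolds number Re = ρVD/μ = 796 · 3.661 · 0.211 / 0.0017 = 3.617e+05.
Re > 4000 → turbulent. Relative roughness ε/D = 2.4e-06/0.211 = 1.14e-05. Haaland: 1/√f = -1.8 log₁₀[(1.14e-05/3.7)^1.11 + 6.9/3.617e+05] = -1.8 log₁₀[7.61e-07 + 1.91e-05] = 8.464, so f = 0.01396.
Darcy-Weisbach: ΔP = f(L/D)(ρV²/2) = 0.01396·(22/0.211)·(796·3.661²/2) = 0.01396·104.3·5333 = 7761 Pa.
Head loss h_f = ΔP/(ρg) = 7761/(796·9.81) = 0.994 m.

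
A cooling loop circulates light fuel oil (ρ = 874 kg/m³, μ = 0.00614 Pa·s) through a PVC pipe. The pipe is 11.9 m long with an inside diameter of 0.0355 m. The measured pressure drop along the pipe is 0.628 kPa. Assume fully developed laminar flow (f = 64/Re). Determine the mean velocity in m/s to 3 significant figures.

For laminar flow, f = 64/Re with Re = ρVD/μ, so Darcy-Weisbach reduces to ΔP = 32μLV/D². Solving for V: V = ΔP·D²/(32μL) = 628·(0.0355)²/(32·0.00614·11.9) = 0.3385 m/s.
Check: Re = ρVD/μ = 874·0.3385·0.0355/0.00614 = 1710 < 2300, so the laminar assumption holds.

V ≈ 0.338 m/s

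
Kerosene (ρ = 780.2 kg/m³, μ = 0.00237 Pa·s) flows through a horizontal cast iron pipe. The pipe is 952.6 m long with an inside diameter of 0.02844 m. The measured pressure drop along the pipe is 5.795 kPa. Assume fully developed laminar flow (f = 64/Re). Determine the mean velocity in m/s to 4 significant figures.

For laminar flow, f = 64/Re with Re = ρVD/μ, so Darcy-Weisbach reduces to ΔP = 32μLV/D². Solving for V: V = ΔP·D²/(32μL) = 5795·(0.02844)²/(32·0.00237·952.6) = 0.06488 m/s.
Check: Re = ρVD/μ = 780.2·0.06488·0.02844/0.00237 = 607.4 < 2300, so the laminar assumption holds.

V ≈ 0.06488 m/s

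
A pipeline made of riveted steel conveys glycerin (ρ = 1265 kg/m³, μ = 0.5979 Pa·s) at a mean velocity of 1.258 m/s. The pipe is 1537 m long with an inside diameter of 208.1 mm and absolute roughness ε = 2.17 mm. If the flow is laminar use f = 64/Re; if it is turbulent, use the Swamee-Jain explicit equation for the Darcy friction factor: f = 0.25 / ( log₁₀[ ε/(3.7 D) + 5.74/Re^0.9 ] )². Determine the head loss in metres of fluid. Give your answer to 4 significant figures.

Reynolds number Re = ρVD/μ = 1265 · 1.258 · 0.2081 / 0.598 = 553.9.
Re < 2300 → laminar flow, so f = 64/Re = 64/553.9 = 0.1155 (the turbulent correlation is not needed).
Darcy-Weisbach: ΔP = f(L/D)(ρV²/2) = 0.1155·(1537/0.2081)·(1265·1.258²/2) = 0.1155·7386·1001 = 8.543e+05 Pa.
Head loss h_f = ΔP/(ρg) = 8.543e+05/(1265·9.81) = 68.84 m.

h_f ≈ 68.84 m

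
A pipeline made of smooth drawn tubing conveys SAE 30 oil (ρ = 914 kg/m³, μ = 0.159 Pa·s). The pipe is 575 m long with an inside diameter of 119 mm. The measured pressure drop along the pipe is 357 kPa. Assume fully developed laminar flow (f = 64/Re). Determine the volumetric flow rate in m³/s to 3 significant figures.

Q ≈ 0.0192 m³/s

For laminar flow, f = 64/Re with Re = ρVD/μ, so Darcy-Weisbach reduces to ΔP = 32μLV/D². Solving for V: V = ΔP·D²/(32μL) = 3.57e+05·(0.119)²/(32·0.159·575) = 1.728 m/s.
Check: Re = ρVD/μ = 914·1.728·0.119/0.159 = 1182 < 2300, so the laminar assumption holds.
Q = V·A = 1.728·(π/4·0.119²) = 0.01922 m³/s = 0.0192 m³/s.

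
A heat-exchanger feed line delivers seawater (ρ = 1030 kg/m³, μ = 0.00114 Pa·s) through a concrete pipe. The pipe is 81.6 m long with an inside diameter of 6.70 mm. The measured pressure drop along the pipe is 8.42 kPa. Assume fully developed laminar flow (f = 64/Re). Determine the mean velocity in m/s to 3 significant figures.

For laminar flow, f = 64/Re with Re = ρVD/μ, so Darcy-Weisbach reduces to ΔP = 32μLV/D². Solving for V: V = ΔP·D²/(32μL) = 8420·(0.0067)²/(32·0.00114·81.6) = 0.127 m/s.
Check: Re = ρVD/μ = 1030·0.127·0.0067/0.00114 = 768.6 < 2300, so the laminar assumption holds.

V ≈ 0.127 m/s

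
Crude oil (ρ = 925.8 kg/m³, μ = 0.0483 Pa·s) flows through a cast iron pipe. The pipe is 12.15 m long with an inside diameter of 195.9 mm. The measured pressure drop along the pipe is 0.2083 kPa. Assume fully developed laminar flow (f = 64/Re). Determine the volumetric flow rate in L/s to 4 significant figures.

Q ≈ 12.83 L/s

For laminar flow, f = 64/Re with Re = ρVD/μ, so Darcy-Weisbach reduces to ΔP = 32μLV/D². Solving for V: V = ΔP·D²/(32μL) = 208.3·(0.1959)²/(32·0.0483·12.15) = 0.4257 m/s.
Check: Re = ρVD/μ = 925.8·0.4257·0.1959/0.0483 = 1598 < 2300, so the laminar assumption holds.
Q = V·A = 0.4257·(π/4·0.1959²) = 0.01283 m³/s = 12.83 L/s.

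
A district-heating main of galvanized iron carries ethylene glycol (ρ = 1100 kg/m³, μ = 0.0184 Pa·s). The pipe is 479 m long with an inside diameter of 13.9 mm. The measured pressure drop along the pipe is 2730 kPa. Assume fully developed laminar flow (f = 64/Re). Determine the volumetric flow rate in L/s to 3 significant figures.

Q ≈ 0.284 L/s

For laminar flow, f = 64/Re with Re = ρVD/μ, so Darcy-Weisbach reduces to ΔP = 32μLV/D². Solving for V: V = ΔP·D²/(32μL) = 2.73e+06·(0.0139)²/(32·0.0184·479) = 1.87 m/s.
Check: Re = ρVD/μ = 1100·1.87·0.0139/0.0184 = 1554 < 2300, so the laminar assumption holds.
Q = V·A = 1.87·(π/4·0.0139²) = 0.0002838 m³/s = 0.284 L/s.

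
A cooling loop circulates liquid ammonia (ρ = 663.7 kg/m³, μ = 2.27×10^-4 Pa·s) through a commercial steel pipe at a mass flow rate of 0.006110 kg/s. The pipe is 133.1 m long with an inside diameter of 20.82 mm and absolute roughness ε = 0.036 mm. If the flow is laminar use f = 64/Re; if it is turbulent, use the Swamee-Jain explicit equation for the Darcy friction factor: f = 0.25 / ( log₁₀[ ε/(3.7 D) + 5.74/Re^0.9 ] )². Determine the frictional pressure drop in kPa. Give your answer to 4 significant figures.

ΔP ≈ 0.06031 kPa

A = πD²/4 = π(0.02082)²/4 = 0.0003404 m²; mean velocity V = ṁ/(ρA) = 0.00611/(663.7 · 0.0003404) = 0.02704 m/s.
Reynolds number Re = ρVD/μ = 663.7 · 0.02704 · 0.02082 / 0.000227 = 1646.
Re < 2300 → laminar flow, so f = 64/Re = 64/1646 = 0.03888 (the turbulent correlation is not needed).
Darcy-Weisbach: ΔP = f(L/D)(ρV²/2) = 0.03888·(133.1/0.02082)·(663.7·0.02704²/2) = 0.03888·6393·0.2426 = 60.31 Pa.
ΔP = 60.31 Pa = 0.06031 kPa.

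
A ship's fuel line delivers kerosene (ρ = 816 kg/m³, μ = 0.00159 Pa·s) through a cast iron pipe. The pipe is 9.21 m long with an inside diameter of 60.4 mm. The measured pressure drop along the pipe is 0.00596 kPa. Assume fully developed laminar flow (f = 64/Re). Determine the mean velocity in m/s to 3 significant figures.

V ≈ 0.0464 m/s

For laminar flow, f = 64/Re with Re = ρVD/μ, so Darcy-Weisbach reduces to ΔP = 32μLV/D². Solving for V: V = ΔP·D²/(32μL) = 5.96·(0.0604)²/(32·0.00159·9.21) = 0.0464 m/s.
Check: Re = ρVD/μ = 816·0.0464·0.0604/0.00159 = 1438 < 2300, so the laminar assumption holds.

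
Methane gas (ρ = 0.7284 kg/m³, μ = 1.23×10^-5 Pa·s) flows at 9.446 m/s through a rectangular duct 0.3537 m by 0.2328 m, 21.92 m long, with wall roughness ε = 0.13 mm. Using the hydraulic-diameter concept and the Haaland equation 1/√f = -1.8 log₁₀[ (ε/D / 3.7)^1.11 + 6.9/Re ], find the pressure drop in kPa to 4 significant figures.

ΔP ≈ 0.04789 kPa

Hydraulic diameter D_h = 4A/P = 4·(0.3537·0.2328)/(2·(0.3537+0.2328)) = 0.3294/1.173 = 0.2808 m.
Re = ρVD_h/μ = 0.7284·9.446·0.2808/1.23e-05 = 1.571e+05.
ε/D_h = 0.00013/0.2808 = 0.000463; Haaland gives 1/√f = -1.8 log₁₀[4.66e-05+4.39e-05] = 7.278, so f = 0.01888.
ΔP = f(L/D_h)(ρV²/2) = 0.01888·21.92/0.2808·32.5 = 47.89 Pa.
ΔP = 0.04789 kPa.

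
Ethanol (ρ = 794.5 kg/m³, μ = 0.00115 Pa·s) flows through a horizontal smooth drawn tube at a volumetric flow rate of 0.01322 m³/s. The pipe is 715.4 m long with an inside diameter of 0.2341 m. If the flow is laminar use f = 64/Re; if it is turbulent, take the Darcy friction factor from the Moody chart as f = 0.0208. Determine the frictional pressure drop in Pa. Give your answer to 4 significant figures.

Cross-sectional area A = πD²/4 = π(0.2341)²/4 = 0.04304 m²; mean velocity V = Q/A = 0.01322/0.04304 = 0.3071 m/s.
Reynolds number Re = ρVD/μ = 794.5 · 0.3071 · 0.2341 / 0.00115 = 4.967e+04.
Re > 4000 → turbulent; use the Moody-chart value f = 0.0208.
Darcy-Weisbach: ΔP = f(L/D)(ρV²/2) = 0.0208·(715.4/0.2341)·(794.5·0.3071²/2) = 0.0208·3056·37.47 = 2382 Pa.

ΔP ≈ 2382 Pa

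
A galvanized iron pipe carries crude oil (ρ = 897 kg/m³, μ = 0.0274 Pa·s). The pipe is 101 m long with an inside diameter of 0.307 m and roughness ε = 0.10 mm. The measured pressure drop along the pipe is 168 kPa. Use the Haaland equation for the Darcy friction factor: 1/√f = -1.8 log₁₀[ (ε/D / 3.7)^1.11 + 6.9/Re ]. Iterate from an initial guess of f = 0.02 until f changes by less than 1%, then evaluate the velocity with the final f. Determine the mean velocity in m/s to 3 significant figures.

Rearranging Darcy-Weisbach: V = √(2·ΔP·D/(f·L·ρ)). With ε/D = 0.0001/0.307 = 0.000326, iterate starting from f = 0.02:
  f = 0.02 → V = √(2·1.68e+05·0.307/(0.02·101·897)) = 7.545 m/s; Re = ρVD/μ = 7.583e+04; f → 0.02017
Converged (Δf/f < 1%). With the final f = 0.02017: V = √(2·1.68e+05·0.307/(0.02017·101·897)) = 7.513 m/s.

V ≈ 7.51 m/s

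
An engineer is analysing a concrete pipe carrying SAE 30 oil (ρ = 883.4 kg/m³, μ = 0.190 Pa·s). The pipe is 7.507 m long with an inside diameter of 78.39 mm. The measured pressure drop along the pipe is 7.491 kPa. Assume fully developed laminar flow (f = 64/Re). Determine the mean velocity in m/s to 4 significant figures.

V ≈ 1.009 m/s

For laminar flow, f = 64/Re with Re = ρVD/μ, so Darcy-Weisbach reduces to ΔP = 32μLV/D². Solving for V: V = ΔP·D²/(32μL) = 7491·(0.07839)²/(32·0.19·7.507) = 1.009 m/s.
Check: Re = ρVD/μ = 883.4·1.009·0.07839/0.19 = 367.6 < 2300, so the laminar assumption holds.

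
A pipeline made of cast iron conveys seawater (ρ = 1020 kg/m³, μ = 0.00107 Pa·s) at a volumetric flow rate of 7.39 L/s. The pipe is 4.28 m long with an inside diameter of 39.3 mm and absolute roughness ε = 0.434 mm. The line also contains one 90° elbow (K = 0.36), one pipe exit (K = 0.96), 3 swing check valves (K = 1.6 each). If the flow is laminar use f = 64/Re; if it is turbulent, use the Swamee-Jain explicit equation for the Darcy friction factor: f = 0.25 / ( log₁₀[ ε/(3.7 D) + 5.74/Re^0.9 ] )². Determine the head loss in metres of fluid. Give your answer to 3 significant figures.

h_f ≈ 19.7 m

Q = 7.39 L/s = 7.39/1000 = 0.00739 m³/s.
Cross-sectional area A = πD²/4 = π(0.0393)²/4 = 0.001213 m²; mean velocity V = Q/A = 0.00739/0.001213 = 6.092 m/s.
Reynolds number Re = ρVD/μ = 1020 · 6.092 · 0.0393 / 0.00107 = 2.282e+05.
Re > 4000 → turbulent. Relative roughness ε/D = 0.000434/0.0393 = 0.011. Swamee-Jain: f = 0.25/(log₁₀[0.011/3.7 + 5.74/2.282e+05^0.9])² = 0.25/(log₁₀[0.00298 + 8.64e-05])² = 0.25/(-2.513)² = 0.0396.
Total minor-loss coefficient ΣK = 1·0.36 + 1·0.96 + 3·1.6 = 6.12.
ΔP = [f·L/D + ΣK]·(ρV²/2) = [0.0396·4.28/0.0393 + 6.12]·(1020·6.092²/2) = [4.312 + 6.12]·1.893e+04 = 1.975e+05 Pa.
Head loss h_f = ΔP/(ρg) = 1.975e+05/(1020·9.81) = 19.7 m.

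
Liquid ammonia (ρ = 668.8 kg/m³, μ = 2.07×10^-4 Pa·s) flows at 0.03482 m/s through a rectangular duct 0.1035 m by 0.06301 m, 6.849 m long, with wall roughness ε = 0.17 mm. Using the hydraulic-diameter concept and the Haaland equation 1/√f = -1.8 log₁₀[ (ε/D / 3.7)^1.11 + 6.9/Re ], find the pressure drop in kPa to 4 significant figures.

ΔP ≈ 0.001230 kPa

Hydraulic diameter D_h = 4A/P = 4·(0.1035·0.06301)/(2·(0.1035+0.06301)) = 0.02609/0.333 = 0.07833 m.
Re = ρVD_h/μ = 668.8·0.03482·0.07833/0.000207 = 8812.
ε/D_h = 0.00017/0.07833 = 0.00217; Haaland gives 1/√f = -1.8 log₁₀[0.000259+0.000783] = 5.368, so f = 0.0347.
ΔP = f(L/D_h)(ρV²/2) = 0.0347·6.849/0.07833·0.4054 = 1.23 Pa.
ΔP = 0.001230 kPa.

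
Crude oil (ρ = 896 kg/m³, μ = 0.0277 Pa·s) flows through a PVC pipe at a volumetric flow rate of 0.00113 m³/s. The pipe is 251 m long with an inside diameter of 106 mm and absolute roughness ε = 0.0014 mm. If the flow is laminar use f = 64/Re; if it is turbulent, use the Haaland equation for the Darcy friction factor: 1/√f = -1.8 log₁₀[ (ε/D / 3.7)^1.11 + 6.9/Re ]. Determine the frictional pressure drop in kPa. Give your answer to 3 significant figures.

ΔP ≈ 2.54 kPa

Cross-sectional area A = πD²/4 = π(0.106)²/4 = 0.008825 m²; mean velocity V = Q/A = 0.00113/0.008825 = 0.128 m/s.
Reynolds number Re = ρVD/μ = 896 · 0.128 · 0.106 / 0.0277 = 439.
Re < 2300 → laminar flow, so f = 64/Re = 64/439 = 0.1458 (the turbulent correlation is not needed).
Darcy-Weisbach: ΔP = f(L/D)(ρV²/2) = 0.1458·(251/0.106)·(896·0.128²/2) = 0.1458·2368·7.346 = 2536 Pa.
ΔP = 2536 Pa = 2.54 kPa.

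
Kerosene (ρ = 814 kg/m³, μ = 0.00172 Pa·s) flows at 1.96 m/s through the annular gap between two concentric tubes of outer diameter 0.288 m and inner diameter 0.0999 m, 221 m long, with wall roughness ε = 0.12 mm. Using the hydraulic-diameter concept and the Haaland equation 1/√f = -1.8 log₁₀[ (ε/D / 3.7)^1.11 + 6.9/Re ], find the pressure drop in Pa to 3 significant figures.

ΔP ≈ 35900 Pa

Hydraulic diameter D_h = 4A/P = D_o - D_i = 0.288 - 0.0999 = 0.1881 m.
Re = ρVD_h/μ = 814·1.96·0.1881/0.00172 = 1.745e+05.
ε/D_h = 0.00012/0.1881 = 0.000638; Haaland gives 1/√f = -1.8 log₁₀[6.65e-05+3.95e-05] = 7.154, so f = 0.01954.
ΔP = f(L/D_h)(ρV²/2) = 0.01954·221/0.1881·1564 = 3.589e+04 Pa.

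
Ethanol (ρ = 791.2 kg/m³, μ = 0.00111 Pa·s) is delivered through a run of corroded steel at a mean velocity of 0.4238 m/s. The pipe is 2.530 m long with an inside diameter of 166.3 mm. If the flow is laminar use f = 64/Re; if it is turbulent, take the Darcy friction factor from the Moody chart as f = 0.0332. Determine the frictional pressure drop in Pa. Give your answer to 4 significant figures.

ΔP ≈ 35.89 Pa

Reynolds number Re = ρVD/μ = 791.2 · 0.4238 · 0.1663 / 0.00111 = 5.024e+04.
Re > 4000 → turbulent; use the Moody-chart value f = 0.0332.
Darcy-Weisbach: ΔP = f(L/D)(ρV²/2) = 0.0332·(2.53/0.1663)·(791.2·0.4238²/2) = 0.0332·15.21·71.05 = 35.89 Pa.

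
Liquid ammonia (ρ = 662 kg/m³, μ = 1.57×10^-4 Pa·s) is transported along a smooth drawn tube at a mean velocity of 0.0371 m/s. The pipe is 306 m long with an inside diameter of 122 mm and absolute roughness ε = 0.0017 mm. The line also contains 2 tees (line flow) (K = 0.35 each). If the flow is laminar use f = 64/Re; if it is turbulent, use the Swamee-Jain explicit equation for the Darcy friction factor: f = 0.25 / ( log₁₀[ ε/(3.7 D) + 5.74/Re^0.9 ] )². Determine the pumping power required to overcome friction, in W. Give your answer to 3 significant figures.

Reynolds number Re = ρVD/μ = 662 · 0.0371 · 0.122 / 0.000157 = 1.908e+04.
Re > 4000 → turbulent. Relative roughness ε/D = 1.7e-06/0.122 = 1.39e-05. Swamee-Jain: f = 0.25/(log₁₀[1.39e-05/3.7 + 5.74/1.908e+04^0.9])² = 0.25/(log₁₀[3.77e-06 + 0.000806])² = 0.25/(-3.092)² = 0.02615.
Total minor-loss coefficient ΣK = 2·0.35 = 0.7.
ΔP = [f·L/D + ΣK]·(ρV²/2) = [0.02615·306/0.122 + 0.7]·(662·0.0371²/2) = [65.6 + 0.7]·0.4556 = 30.21 Pa.
Q = V·A = 0.0371·0.01169 = 0.0004337 m³/s.
Pumping power P = QΔP = 0.0004337·30.21 = 0.01310 W = 0.0131 W.

P ≈ 0.0131 W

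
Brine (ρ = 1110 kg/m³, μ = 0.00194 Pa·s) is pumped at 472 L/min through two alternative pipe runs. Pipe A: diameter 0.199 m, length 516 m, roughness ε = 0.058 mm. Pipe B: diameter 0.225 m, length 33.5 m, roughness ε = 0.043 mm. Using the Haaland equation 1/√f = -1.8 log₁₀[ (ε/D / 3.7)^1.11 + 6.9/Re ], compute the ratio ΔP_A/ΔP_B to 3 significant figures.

ΔP_A/ΔP_B ≈ 27.9

Pipe A: V = Q/A = 0.007867/0.0311 = 0.2529 m/s; Re = 2.88e+04; ε/D = 0.000291; Haaland → f = 0.02418; ΔP_A = f(L/D)(ρV²/2) = 2226 Pa.
Pipe B: V = Q/A = 0.007867/0.03976 = 0.1978 m/s; Re = 2.547e+04; ε/D = 0.000191; Haaland → f = 0.02463; ΔP_B = f(L/D)(ρV²/2) = 79.66 Pa.
ΔP_A/ΔP_B = 2226/79.66 = 27.9.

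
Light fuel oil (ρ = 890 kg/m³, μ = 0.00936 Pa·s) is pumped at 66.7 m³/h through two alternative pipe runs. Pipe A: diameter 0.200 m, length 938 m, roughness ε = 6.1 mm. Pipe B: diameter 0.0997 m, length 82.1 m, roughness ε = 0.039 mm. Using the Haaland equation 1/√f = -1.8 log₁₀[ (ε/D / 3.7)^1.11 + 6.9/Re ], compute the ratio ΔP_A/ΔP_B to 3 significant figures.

Pipe A: V = Q/A = 0.01853/0.03142 = 0.5898 m/s; Re = 1.122e+04; ε/D = 0.0305; Haaland → f = 0.06035; ΔP_A = f(L/D)(ρV²/2) = 4.381e+04 Pa.
Pipe B: V = Q/A = 0.01853/0.007807 = 2.373 m/s; Re = 2.25e+04; ε/D = 0.000391; Haaland → f = 0.02575; ΔP_B = f(L/D)(ρV²/2) = 5.316e+04 Pa.
ΔP_A/ΔP_B = 4.381e+04/5.316e+04 = 0.824.

ΔP_A/ΔP_B ≈ 0.824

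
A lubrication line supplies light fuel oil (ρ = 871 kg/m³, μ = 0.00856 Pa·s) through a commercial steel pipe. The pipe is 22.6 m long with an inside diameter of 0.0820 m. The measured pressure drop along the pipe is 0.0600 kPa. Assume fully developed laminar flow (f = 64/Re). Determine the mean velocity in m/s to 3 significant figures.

For laminar flow, f = 64/Re with Re = ρVD/μ, so Darcy-Weisbach reduces to ΔP = 32μLV/D². Solving for V: V = ΔP·D²/(32μL) = 60·(0.082)²/(32·0.00856·22.6) = 0.06517 m/s.
Check: Re = ρVD/μ = 871·0.06517·0.082/0.00856 = 543.8 < 2300, so the laminar assumption holds.

V ≈ 0.0652 m/s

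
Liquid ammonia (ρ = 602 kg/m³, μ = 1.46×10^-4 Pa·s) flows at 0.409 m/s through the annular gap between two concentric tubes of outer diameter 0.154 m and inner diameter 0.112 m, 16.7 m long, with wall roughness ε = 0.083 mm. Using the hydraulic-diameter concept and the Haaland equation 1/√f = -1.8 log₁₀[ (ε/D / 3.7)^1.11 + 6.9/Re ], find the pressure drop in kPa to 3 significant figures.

ΔP ≈ 0.510 kPa

Hydraulic diameter D_h = 4A/P = D_o - D_i = 0.154 - 0.112 = 0.042 m.
Re = ρVD_h/μ = 602·0.409·0.042/0.000146 = 7.083e+04.
ε/D_h = 8.3e-05/0.042 = 0.00198; Haaland gives 1/√f = -1.8 log₁₀[0.000233+9.74e-05] = 6.265, so f = 0.02548.
ΔP = f(L/D_h)(ρV²/2) = 0.02548·16.7/0.042·50.35 = 510 Pa.
ΔP = 0.510 kPa.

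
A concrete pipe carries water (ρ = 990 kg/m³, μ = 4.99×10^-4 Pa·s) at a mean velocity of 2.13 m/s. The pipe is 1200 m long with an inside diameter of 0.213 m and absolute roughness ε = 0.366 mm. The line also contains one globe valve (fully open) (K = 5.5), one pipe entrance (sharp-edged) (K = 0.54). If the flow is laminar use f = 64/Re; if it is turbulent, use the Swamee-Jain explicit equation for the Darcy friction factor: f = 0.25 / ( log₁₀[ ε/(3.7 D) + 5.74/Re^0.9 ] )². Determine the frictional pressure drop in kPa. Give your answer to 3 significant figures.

Reynolds number Re = ρVD/μ = 990 · 2.13 · 0.213 / 0.000499 = 9.001e+05.
Re > 4000 → turbulent. Relative roughness ε/D = 0.000366/0.213 = 0.00172. Swamee-Jain: f = 0.25/(log₁₀[0.00172/3.7 + 5.74/9.001e+05^0.9])² = 0.25/(log₁₀[0.000464 + 2.51e-05])² = 0.25/(-3.31)² = 0.02282.
Total minor-loss coefficient ΣK = 1·5.5 + 1·0.54 = 6.04.
ΔP = [f·L/D + ΣK]·(ρV²/2) = [0.02282·1200/0.213 + 6.04]·(990·2.13²/2) = [128.5 + 6.04]·2246 = 3.022e+05 Pa.
ΔP = 3.022e+05 Pa = 302 kPa.

ΔP ≈ 302 kPa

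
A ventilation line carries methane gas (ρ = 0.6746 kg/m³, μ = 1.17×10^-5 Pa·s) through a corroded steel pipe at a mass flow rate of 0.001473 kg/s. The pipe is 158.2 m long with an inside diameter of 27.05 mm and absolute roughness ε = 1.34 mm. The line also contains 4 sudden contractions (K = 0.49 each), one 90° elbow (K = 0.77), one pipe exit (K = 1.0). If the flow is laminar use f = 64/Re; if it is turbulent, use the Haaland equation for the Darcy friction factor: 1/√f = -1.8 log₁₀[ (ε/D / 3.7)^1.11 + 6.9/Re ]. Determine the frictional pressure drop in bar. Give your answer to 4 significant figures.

ΔP ≈ 0.02167 bar

A = πD²/4 = π(0.02705)²/4 = 0.0005747 m²; mean velocity V = ṁ/(ρA) = 0.001473/(0.6746 · 0.0005747) = 3.8 m/s.
Reynolds number Re = ρVD/μ = 0.6746 · 3.8 · 0.02705 / 1.17e-05 = 5926.
Re > 4000 → turbulent. Relative roughness ε/D = 0.00134/0.02705 = 0.0495. Haaland: 1/√f = -1.8 log₁₀[(0.0495/3.7)^1.11 + 6.9/5926] = -1.8 log₁₀[0.00833 + 0.00116] = 3.641, so f = 0.07545.
Total minor-loss coefficient ΣK = 4·0.49 + 1·0.77 + 1·1 = 3.73.
ΔP = [f·L/D + ΣK]·(ρV²/2) = [0.07545·158.2/0.02705 + 3.73]·(0.6746·3.8²/2) = [441.3 + 3.73]·4.869 = 2167 Pa.
ΔP = 2167 Pa = 0.02167 bar.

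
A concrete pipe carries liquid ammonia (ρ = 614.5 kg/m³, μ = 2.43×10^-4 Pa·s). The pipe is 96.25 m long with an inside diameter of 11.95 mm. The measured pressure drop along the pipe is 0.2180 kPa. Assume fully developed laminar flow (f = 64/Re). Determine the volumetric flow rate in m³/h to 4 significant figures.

For laminar flow, f = 64/Re with Re = ρVD/μ, so Darcy-Weisbach reduces to ΔP = 32μLV/D². Solving for V: V = ΔP·D²/(32μL) = 218·(0.01195)²/(32·0.000243·96.25) = 0.04159 m/s.
Check: Re = ρVD/μ = 614.5·0.04159·0.01195/0.000243 = 1257 < 2300, so the laminar assumption holds.
Q = V·A = 0.04159·(π/4·0.01195²) = 4.665e-06 m³/s = 0.01679 m³/h.

Q ≈ 0.01679 m³/h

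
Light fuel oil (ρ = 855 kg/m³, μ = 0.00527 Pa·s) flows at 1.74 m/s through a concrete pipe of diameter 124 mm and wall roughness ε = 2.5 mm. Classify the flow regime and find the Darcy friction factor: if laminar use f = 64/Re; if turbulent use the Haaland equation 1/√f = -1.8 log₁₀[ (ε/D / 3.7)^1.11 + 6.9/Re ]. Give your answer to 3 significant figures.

f ≈ 0.0500

Re = ρVD/μ = 855·1.74·0.124/0.00527 = 3.5e+04.
Re > 4000 → turbulent. ε/D = 0.0025/0.124 = 0.0202; Haaland: 1/√f = -1.8 log₁₀[0.00307 + 0.000197] = 4.474, so f = 0.04995.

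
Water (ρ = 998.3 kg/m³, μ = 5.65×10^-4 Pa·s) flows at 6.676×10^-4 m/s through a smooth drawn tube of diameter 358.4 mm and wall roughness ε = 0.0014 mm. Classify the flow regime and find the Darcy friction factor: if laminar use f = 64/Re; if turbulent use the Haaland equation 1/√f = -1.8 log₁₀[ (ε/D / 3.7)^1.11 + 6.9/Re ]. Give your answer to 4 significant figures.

f ≈ 0.1514

Re = ρVD/μ = 998.3·0.0006676·0.3584/0.000565 = 422.8.
Re < 2300 → laminar, so f = 64/Re = 0.1514 (roughness is irrelevant in laminar flow).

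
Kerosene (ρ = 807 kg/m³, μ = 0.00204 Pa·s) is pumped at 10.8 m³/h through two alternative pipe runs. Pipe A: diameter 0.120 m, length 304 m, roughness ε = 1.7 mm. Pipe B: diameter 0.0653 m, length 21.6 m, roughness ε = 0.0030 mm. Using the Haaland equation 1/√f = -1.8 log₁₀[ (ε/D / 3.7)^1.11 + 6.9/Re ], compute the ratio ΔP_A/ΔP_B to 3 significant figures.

ΔP_A/ΔP_B ≈ 1.25

Pipe A: V = Q/A = 0.003/0.01131 = 0.2653 m/s; Re = 1.259e+04; ε/D = 0.0142; Haaland → f = 0.04633; ΔP_A = f(L/D)(ρV²/2) = 3332 Pa.
Pipe B: V = Q/A = 0.003/0.003349 = 0.8958 m/s; Re = 2.314e+04; ε/D = 4.59e-05; Haaland → f = 0.02491; ΔP_B = f(L/D)(ρV²/2) = 2667 Pa.
ΔP_A/ΔP_B = 3332/2667 = 1.25.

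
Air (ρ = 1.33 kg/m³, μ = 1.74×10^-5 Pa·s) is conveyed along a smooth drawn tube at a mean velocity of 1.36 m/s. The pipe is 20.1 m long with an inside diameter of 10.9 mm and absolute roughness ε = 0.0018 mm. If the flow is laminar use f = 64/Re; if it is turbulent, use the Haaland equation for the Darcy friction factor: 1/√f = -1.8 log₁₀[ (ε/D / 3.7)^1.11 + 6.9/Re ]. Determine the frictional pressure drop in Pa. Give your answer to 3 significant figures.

ΔP ≈ 128 Pa

Reynolds number Re = ρVD/μ = 1.33 · 1.36 · 0.0109 / 1.74e-05 = 1133.
Re < 2300 → laminar flow, so f = 64/Re = 64/1133 = 0.05648 (the turbulent correlation is not needed).
Darcy-Weisbach: ΔP = f(L/D)(ρV²/2) = 0.05648·(20.1/0.0109)·(1.33·1.36²/2) = 0.05648·1844·1.23 = 128.1 Pa.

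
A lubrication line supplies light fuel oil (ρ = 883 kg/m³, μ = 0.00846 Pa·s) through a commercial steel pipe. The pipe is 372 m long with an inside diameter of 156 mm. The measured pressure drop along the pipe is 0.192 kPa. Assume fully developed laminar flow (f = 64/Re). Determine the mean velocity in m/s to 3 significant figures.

For laminar flow, f = 64/Re with Re = ρVD/μ, so Darcy-Weisbach reduces to ΔP = 32μLV/D². Solving for V: V = ΔP·D²/(32μL) = 192·(0.156)²/(32·0.00846·372) = 0.0464 m/s.
Check: Re = ρVD/μ = 883·0.0464·0.156/0.00846 = 755.4 < 2300, so the laminar assumption holds.

V ≈ 0.0464 m/s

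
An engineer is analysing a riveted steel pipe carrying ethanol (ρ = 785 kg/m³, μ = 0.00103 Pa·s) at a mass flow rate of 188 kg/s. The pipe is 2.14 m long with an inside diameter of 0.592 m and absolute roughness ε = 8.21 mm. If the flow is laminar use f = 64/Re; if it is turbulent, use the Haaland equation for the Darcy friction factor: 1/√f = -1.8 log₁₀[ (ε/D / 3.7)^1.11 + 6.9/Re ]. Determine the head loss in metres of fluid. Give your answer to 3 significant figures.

A = πD²/4 = π(0.592)²/4 = 0.2753 m²; mean velocity V = ṁ/(ρA) = 188/(785 · 0.2753) = 0.8701 m/s.
Reynolds number Re = ρVD/μ = 785 · 0.8701 · 0.592 / 0.00103 = 3.926e+05.
Re > 4000 → turbulent. Relative roughness ε/D = 0.00821/0.592 = 0.0139. Haaland: 1/√f = -1.8 log₁₀[(0.0139/3.7)^1.11 + 6.9/3.926e+05] = -1.8 log₁₀[0.00203 + 1.76e-05] = 4.841, so f = 0.04267.
Darcy-Weisbach: ΔP = f(L/D)(ρV²/2) = 0.04267·(2.14/0.592)·(785·0.8701²/2) = 0.04267·3.615·297.1 = 45.84 Pa.
Head loss h_f = ΔP/(ρg) = 45.84/(785·9.81) = 0.00595 m.

h_f ≈ 0.00595 m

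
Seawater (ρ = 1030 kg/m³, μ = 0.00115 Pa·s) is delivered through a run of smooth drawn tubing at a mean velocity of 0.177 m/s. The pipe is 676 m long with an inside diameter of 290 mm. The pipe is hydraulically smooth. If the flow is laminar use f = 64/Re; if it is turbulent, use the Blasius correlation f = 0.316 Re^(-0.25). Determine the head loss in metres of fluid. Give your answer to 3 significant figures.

Reynolds number Re = ρVD/μ = 1030 · 0.177 · 0.29 / 0.00115 = 4.597e+04.
Re > 4000 → turbulent. Smooth-pipe (Blasius): f = 0.316 Re^(-0.25) = 0.316/(4.597e+04)^0.25 = 0.02158.
Darcy-Weisbach: ΔP = f(L/D)(ρV²/2) = 0.02158·(676/0.29)·(1030·0.177²/2) = 0.02158·2331·16.13 = 811.6 Pa.
Head loss h_f = ΔP/(ρg) = 811.6/(1030·9.81) = 0.0803 m.

h_f ≈ 0.0803 m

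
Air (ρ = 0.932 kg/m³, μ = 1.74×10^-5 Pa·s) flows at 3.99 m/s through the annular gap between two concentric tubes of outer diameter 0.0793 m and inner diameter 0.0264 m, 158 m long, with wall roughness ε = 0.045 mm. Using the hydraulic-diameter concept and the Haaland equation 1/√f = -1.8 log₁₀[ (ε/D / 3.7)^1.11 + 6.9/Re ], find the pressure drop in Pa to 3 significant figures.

Hydraulic diameter D_h = 4A/P = D_o - D_i = 0.0793 - 0.0264 = 0.0529 m.
Re = ρVD_h/μ = 0.932·3.99·0.0529/1.74e-05 = 1.131e+04.
ε/D_h = 4.5e-05/0.0529 = 0.000851; Haaland gives 1/√f = -1.8 log₁₀[9.15e-05+0.00061] = 5.677, so f = 0.03103.
ΔP = f(L/D_h)(ρV²/2) = 0.03103·158/0.0529·7.419 = 687.6 Pa.

ΔP ≈ 688 Pa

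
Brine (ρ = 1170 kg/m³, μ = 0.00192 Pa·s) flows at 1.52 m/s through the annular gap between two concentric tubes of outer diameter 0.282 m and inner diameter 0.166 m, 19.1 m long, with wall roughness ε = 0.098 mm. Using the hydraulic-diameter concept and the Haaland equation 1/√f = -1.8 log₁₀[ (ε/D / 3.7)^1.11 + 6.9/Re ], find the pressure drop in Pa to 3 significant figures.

Hydraulic diameter D_h = 4A/P = D_o - D_i = 0.282 - 0.166 = 0.116 m.
Re = ρVD_h/μ = 1170·1.52·0.116/0.00192 = 1.074e+05.
ε/D_h = 9.8e-05/0.116 = 0.000845; Haaland gives 1/√f = -1.8 log₁₀[9.08e-05+6.42e-05] = 6.857, so f = 0.02127.
ΔP = f(L/D_h)(ρV²/2) = 0.02127·19.1/0.116·1352 = 4733 Pa.

ΔP ≈ 4730 Pa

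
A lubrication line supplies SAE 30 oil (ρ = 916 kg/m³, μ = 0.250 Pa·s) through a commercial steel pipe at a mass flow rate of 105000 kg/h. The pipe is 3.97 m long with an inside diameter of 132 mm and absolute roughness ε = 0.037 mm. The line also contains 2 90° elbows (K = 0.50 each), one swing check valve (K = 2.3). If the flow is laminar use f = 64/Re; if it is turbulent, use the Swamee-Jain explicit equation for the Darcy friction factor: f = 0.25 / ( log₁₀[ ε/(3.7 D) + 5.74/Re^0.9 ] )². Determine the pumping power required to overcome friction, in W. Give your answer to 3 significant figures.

P ≈ 396 W

ṁ = 105000 kg/h = 105000/3600 = 29.17 kg/s.
A = πD²/4 = π(0.132)²/4 = 0.01368 m²; mean velocity V = ṁ/(ρA) = 29.17/(916 · 0.01368) = 2.327 m/s.
Reynolds number Re = ρVD/μ = 916 · 2.327 · 0.132 / 0.25 = 1125.
Re < 2300 → laminar flow, so f = 64/Re = 64/1125 = 0.05687 (the turbulent correlation is not needed).
Total minor-loss coefficient ΣK = 2·0.5 + 1·2.3 = 3.3.
ΔP = [f·L/D + ΣK]·(ρV²/2) = [0.05687·3.97/0.132 + 3.3]·(916·2.327²/2) = [1.71 + 3.3]·2480 = 1.242e+04 Pa.
Q = ṁ/ρ = 29.17/916 = 0.03184 m³/s.
Pumping power P = QΔP = 0.03184·1.242e+04 = 395.6 W = 396 W.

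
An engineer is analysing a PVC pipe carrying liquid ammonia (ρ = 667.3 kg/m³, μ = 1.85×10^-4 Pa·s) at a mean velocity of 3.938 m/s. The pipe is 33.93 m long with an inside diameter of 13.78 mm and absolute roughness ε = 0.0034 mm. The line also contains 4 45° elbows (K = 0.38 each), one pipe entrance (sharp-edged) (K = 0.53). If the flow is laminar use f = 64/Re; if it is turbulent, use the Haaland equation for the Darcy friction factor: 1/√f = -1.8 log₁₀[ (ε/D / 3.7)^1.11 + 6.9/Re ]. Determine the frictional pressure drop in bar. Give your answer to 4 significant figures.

ΔP ≈ 2.300 bar

Reynolds number Re = ρVD/μ = 667.3 · 3.938 · 0.01378 / 0.000185 = 1.957e+05.
Re > 4000 → turbulent. Relative roughness ε/D = 3.4e-06/0.01378 = 0.000247. Haaland: 1/√f = -1.8 log₁₀[(0.000247/3.7)^1.11 + 6.9/1.957e+05] = -1.8 log₁₀[2.32e-05 + 3.53e-05] = 7.62, so f = 0.01722.
Total minor-loss coefficient ΣK = 4·0.38 + 1·0.53 = 2.05.
ΔP = [f·L/D + ΣK]·(ρV²/2) = [0.01722·33.93/0.01378 + 2.05]·(667.3·3.938²/2) = [42.4 + 2.05]·5174 = 2.3e+05 Pa.
ΔP = 2.3e+05 Pa = 2.300 bar.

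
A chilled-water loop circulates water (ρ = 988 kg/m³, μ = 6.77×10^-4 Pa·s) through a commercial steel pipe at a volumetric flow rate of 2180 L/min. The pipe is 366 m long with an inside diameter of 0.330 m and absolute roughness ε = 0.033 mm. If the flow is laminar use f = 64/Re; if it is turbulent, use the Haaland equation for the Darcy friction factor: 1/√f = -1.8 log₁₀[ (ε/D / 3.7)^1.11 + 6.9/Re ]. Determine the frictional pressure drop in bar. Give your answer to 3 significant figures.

ΔP ≈ 0.0159 bar

Q = 2180 L/min = 2180/60000 = 0.03633 m³/s.
Cross-sectional area A = πD²/4 = π(0.33)²/4 = 0.08553 m²; mean velocity V = Q/A = 0.03633/0.08553 = 0.4248 m/s.
Reynolds number Re = ρVD/μ = 988 · 0.4248 · 0.33 / 0.000677 = 2.046e+05.
Re > 4000 → turbulent. Relative roughness ε/D = 3.3e-05/0.33 = 0.0001. Haaland: 1/√f = -1.8 log₁₀[(0.0001/3.7)^1.11 + 6.9/2.046e+05] = -1.8 log₁₀[8.5e-06 + 3.37e-05] = 7.874, so f = 0.01613.
Darcy-Weisbach: ΔP = f(L/D)(ρV²/2) = 0.01613·(366/0.33)·(988·0.4248²/2) = 0.01613·1109·89.15 = 1595 Pa.
ΔP = 1595 Pa = 0.0159 bar.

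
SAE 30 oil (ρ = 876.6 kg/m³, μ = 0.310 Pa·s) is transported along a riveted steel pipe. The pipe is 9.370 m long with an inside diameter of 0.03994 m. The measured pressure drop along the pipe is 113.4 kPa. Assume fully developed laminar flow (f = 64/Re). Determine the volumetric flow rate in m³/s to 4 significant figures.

For laminar flow, f = 64/Re with Re = ρVD/μ, so Darcy-Weisbach reduces to ΔP = 32μLV/D². Solving for V: V = ΔP·D²/(32μL) = 1.134e+05·(0.03994)²/(32·0.31·9.37) = 1.946 m/s.
Check: Re = ρVD/μ = 876.6·1.946·0.03994/0.31 = 219.8 < 2300, so the laminar assumption holds.
Q = V·A = 1.946·(π/4·0.03994²) = 0.002438 m³/s = 0.002438 m³/s.

Q ≈ 0.002438 m³/s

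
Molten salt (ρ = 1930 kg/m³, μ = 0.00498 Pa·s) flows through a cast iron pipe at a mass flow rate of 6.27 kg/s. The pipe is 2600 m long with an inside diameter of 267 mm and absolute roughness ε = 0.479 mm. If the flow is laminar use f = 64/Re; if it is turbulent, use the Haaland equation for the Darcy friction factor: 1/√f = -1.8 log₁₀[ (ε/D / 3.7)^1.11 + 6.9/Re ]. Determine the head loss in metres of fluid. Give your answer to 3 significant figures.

A = πD²/4 = π(0.267)²/4 = 0.05599 m²; mean velocity V = ṁ/(ρA) = 6.27/(1930 · 0.05599) = 0.05802 m/s.
Reynolds number Re = ρVD/μ = 1930 · 0.05802 · 0.267 / 0.00498 = 6004.
Re > 4000 → turbulent. Relative roughness ε/D = 0.000479/0.267 = 0.00179. Haaland: 1/√f = -1.8 log₁₀[(0.00179/3.7)^1.11 + 6.9/6004] = -1.8 log₁₀[0.000209 + 0.00115] = 5.16, so f = 0.03755.
Darcy-Weisbach: ΔP = f(L/D)(ρV²/2) = 0.03755·(2600/0.267)·(1930·0.05802²/2) = 0.03755·9738·3.249 = 1188 Pa.
Head loss h_f = ΔP/(ρg) = 1188/(1930·9.81) = 0.0627 m.

h_f ≈ 0.0627 m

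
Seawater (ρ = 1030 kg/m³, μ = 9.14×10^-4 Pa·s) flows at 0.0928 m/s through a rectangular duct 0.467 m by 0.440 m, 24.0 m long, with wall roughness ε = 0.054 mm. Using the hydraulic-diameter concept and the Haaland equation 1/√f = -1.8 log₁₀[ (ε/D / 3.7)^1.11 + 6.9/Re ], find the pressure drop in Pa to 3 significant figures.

Hydraulic diameter D_h = 4A/P = 4·(0.467·0.44)/(2·(0.467+0.44)) = 0.8219/1.814 = 0.4531 m.
Re = ρVD_h/μ = 1030·0.0928·0.4531/0.000914 = 4.738e+04.
ε/D_h = 5.4e-05/0.4531 = 0.000119; Haaland gives 1/√f = -1.8 log₁₀[1.03e-05+0.000146] = 6.853, so f = 0.0213.
ΔP = f(L/D_h)(ρV²/2) = 0.0213·24/0.4531·4.435 = 5.003 Pa.

ΔP ≈ 5.00 Pa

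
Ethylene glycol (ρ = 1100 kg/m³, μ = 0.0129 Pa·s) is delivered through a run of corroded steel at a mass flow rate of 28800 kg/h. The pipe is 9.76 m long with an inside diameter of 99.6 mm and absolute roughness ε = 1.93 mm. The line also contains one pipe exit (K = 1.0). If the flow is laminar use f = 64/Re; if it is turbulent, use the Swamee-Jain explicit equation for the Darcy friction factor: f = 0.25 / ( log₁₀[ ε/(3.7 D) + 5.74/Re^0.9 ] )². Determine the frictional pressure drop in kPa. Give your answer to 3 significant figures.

ΔP ≈ 3.01 kPa

ṁ = 28800 kg/h = 28800/3600 = 8 kg/s.
A = πD²/4 = π(0.0996)²/4 = 0.007791 m²; mean velocity V = ṁ/(ρA) = 8/(1100 · 0.007791) = 0.9334 m/s.
Reynolds number Re = ρVD/μ = 1100 · 0.9334 · 0.0996 / 0.0129 = 7928.
Re > 4000 → turbulent. Relative roughness ε/D = 0.00193/0.0996 = 0.0194. Swamee-Jain: f = 0.25/(log₁₀[0.0194/3.7 + 5.74/7928^0.9])² = 0.25/(log₁₀[0.00524 + 0.00178])² = 0.25/(-2.154)² = 0.05388.
Total minor-loss coefficient ΣK = 1·1 = 1.
ΔP = [f·L/D + ΣK]·(ρV²/2) = [0.05388·9.76/0.0996 + 1]·(1100·0.9334²/2) = [5.28 + 1]·479.2 = 3010 Pa.
ΔP = 3010 Pa = 3.01 kPa.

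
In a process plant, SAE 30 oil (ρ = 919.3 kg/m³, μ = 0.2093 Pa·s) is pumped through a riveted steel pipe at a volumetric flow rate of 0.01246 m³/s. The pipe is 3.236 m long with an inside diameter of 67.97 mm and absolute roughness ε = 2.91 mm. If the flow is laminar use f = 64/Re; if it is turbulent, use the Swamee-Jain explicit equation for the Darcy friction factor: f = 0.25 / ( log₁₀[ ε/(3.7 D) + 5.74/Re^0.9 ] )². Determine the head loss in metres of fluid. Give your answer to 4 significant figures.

Cross-sectional area A = πD²/4 = π(0.06797)²/4 = 0.003628 m²; mean velocity V = Q/A = 0.01246/0.003628 = 3.434 m/s.
Reynolds number Re = ρVD/μ = 919.3 · 3.434 · 0.06797 / 0.209 = 1025.
Re < 2300 → laminar flow, so f = 64/Re = 64/1025 = 0.06243 (the turbulent correlation is not needed).
Darcy-Weisbach: ΔP = f(L/D)(ρV²/2) = 0.06243·(3.236/0.06797)·(919.3·3.434²/2) = 0.06243·47.61·5420 = 1.611e+04 Pa.
Head loss h_f = ΔP/(ρg) = 1.611e+04/(919.3·9.81) = 1.786 m.

h_f ≈ 1.786 m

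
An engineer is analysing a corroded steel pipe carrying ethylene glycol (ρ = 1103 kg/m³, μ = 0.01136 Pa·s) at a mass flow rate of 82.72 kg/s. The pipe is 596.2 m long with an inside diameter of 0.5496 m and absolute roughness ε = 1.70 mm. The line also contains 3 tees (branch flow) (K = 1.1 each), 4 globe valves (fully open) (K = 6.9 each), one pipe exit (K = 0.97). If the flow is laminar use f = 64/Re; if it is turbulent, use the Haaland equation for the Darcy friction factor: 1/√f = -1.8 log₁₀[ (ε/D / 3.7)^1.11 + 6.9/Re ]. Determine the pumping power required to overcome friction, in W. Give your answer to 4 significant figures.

P ≈ 275.6 W

A = πD²/4 = π(0.5496)²/4 = 0.2372 m²; mean velocity V = ṁ/(ρA) = 82.72/(1103 · 0.2372) = 0.3161 m/s.
Reynolds number Re = ρVD/μ = 1103 · 0.3161 · 0.5496 / 0.0114 = 1.687e+04.
Re > 4000 → turbulent. Relative roughness ε/D = 0.0017/0.5496 = 0.00309. Haaland: 1/√f = -1.8 log₁₀[(0.00309/3.7)^1.11 + 6.9/1.687e+04] = -1.8 log₁₀[0.000383 + 0.000409] = 5.582, so f = 0.0321.
Total minor-loss coefficient ΣK = 3·1.1 + 4·6.9 + 1·0.97 = 31.9.
ΔP = [f·L/D + ΣK]·(ρV²/2) = [0.0321·596.2/0.5496 + 31.9]·(1103·0.3161²/2) = [34.82 + 31.9]·55.11 = 3675 Pa.
Q = ṁ/ρ = 82.72/1103 = 0.075 m³/s.
Pumping power P = QΔP = 0.075·3675 = 275.63 W = 275.6 W.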